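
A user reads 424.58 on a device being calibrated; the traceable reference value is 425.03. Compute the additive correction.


Correction = standard - reading
= 425.03 - 424.58
= 0.4500

0.4500


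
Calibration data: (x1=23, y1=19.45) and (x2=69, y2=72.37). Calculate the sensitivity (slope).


slope = (y2 - y1) / (x2 - x1)
= (72.37 - 19.45) / (69 - 23)
= 52.9200 / 46
= 1.1504

1.1504


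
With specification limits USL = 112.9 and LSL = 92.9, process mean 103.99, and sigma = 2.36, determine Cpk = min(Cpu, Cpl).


Cpu = (USL - mean) / (3*sigma) = (112.9 - 103.99) / (3*2.36) = 1.2585
Cpl = (mean - LSL) / (3*sigma) = (103.99 - 92.9) / (3*2.36) = 1.5664
Cpk = min(Cpu, Cpl) = 1.2585

1.2585


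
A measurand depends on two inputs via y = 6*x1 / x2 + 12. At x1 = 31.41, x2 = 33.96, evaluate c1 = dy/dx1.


y = 6*x1 / x2 + 12
dy/dx1 = 6/x2
Evaluate at x2 = 33.96: c1 = 6 / 33.96
c1 = 0.1767

0.1767


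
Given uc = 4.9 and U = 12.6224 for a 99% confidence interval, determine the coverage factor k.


k = U / uc
k = 12.6224 / 4.9
k = 2.576

2.576


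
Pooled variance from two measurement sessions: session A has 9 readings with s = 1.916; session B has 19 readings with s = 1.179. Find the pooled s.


s_p = sqrt(((n1-1)*s1^2 + (n2-1)*s2^2) / (n1+n2-2))
numerator = (9-1)*1.916^2 + (19-1)*1.179^2 = 29.368448 + 25.020738 = 54.389186
denominator = 9 + 19 - 2 = 26
s_p^2 = 54.389186 / 26 = 2.0918918
s_p = sqrt(2.0918918) = 1.4463

1.4463


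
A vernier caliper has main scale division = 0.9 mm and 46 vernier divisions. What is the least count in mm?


LC = MSD / n_div
= 0.9 / 46
= 0.0196

0.0196


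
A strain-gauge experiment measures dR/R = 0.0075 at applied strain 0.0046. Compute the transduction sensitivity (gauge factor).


GF = (dR/R) / epsilon
= 0.0075 / 0.0046
= 1.6304

1.6304


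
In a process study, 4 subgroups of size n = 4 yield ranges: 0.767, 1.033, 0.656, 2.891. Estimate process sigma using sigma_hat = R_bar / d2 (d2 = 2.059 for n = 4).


R_bar = (0.767 + 1.033 + 0.656 + 2.891) / 4
R_bar = 5.347 / 4 = 1.33675
sigma_hat = R_bar / d2 = 1.33675 / 2.059 = 0.6492

0.6492


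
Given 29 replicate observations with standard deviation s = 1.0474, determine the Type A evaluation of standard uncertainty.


u_A = s / sqrt(n)
u_A = 1.0474 / sqrt(29)
u_A = 1.0474 / 5.3851648
u_A = 0.1945

0.1945


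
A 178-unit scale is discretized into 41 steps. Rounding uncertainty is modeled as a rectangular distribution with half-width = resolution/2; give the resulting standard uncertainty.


resolution = range / divisions
resolution = 178 / 41 = 4.3414634
u_res = resolution / (2*sqrt(3))
u_res = 4.3414634 / 3.4641016
u_res = 1.2533

1.2533


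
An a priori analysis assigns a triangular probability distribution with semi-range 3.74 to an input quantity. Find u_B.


u_B = half_width / sqrt(6)
u_B = 3.74 / 2.4494897
u_B = 1.5268

1.5268


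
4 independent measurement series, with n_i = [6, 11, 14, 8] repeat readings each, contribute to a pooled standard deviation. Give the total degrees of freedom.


nu = sum_i (n_i - 1)
nu = ((6 - 1) + (11 - 1) + (14 - 1) + (8 - 1))
nu = 5 + 10 + 13 + 7
nu = 35

35


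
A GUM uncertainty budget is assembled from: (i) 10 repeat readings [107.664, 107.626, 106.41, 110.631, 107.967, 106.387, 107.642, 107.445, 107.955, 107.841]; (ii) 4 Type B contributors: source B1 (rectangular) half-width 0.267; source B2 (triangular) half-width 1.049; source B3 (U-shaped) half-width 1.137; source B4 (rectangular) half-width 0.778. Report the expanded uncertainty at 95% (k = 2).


mean = (107.664 + 107.626 + 106.41 + 110.631 + 107.967 + 106.387 + 107.642 + 107.445 + 107.955 + 107.841) / 10 = 107.7568
s = sqrt(sum((x - mean)^2)/(n-1)) = 1.1632294
u_A = s / sqrt(n) = 1.1632294 / sqrt(10) = 0.36784543
u_B1 = 0.267 / sqrt(3) = 0.15415252
u_B2 = 1.049 / sqrt(6) = 0.42825246
u_B3 = 1.137 / sqrt(2) = 0.80398041
u_B4 = 0.778 / sqrt(3) = 0.44917851
uc = sqrt(0.36784543^2 + 0.15415252^2 + 0.42825246^2 + 0.80398041^2 + 0.44917851^2) = 1.091155
U = k * uc = 2 * 1.091155
U = 2.1823

2.1823


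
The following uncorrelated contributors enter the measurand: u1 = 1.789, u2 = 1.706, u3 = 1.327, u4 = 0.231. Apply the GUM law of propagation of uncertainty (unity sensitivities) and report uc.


uc = sqrt(1.789^2 + 1.706^2 + 1.327^2 + 0.231^2)
uc = sqrt(7.925247)
uc = 2.8152

2.8152


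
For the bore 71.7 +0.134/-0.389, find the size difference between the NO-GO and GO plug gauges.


GO = nominal - lower_tol (smallest hole = maximum material condition)
GO = 71.7 - 0.389 = 71.311
NO-GO = nominal + upper_tol (largest hole = least material condition)
NO-GO = 71.7 + 0.134 = 71.834
spread = NO-GO - GO = 71.834 - 71.311 = 0.5230

0.5230


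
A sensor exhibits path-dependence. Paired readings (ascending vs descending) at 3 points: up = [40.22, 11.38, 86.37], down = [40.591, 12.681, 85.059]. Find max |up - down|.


|40.22 - 40.591| = 0.3710
|11.38 - 12.681| = 1.3010
|86.37 - 85.059| = 1.3110
hysteresis = max(diffs) = 1.3110

1.3110


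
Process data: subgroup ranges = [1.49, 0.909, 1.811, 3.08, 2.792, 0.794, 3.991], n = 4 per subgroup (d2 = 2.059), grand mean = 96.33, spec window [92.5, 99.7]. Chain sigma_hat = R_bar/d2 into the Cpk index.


R_bar = (1.49 + 0.909 + 1.811 + 3.08 + 2.792 + 0.794 + 3.991) / 7 = 2.1238571
sigma = R_bar / d2 = 2.1238571 / 2.059 = 1.0314993
Cp = (USL - LSL)/(6*sigma) = (99.7 - 92.5)/(6*1.0314993) = 1.1634
Cpu = (99.7 - 96.33)/(3*1.0314993) = 1.0890
Cpl = (96.33 - 92.5)/(3*1.0314993) = 1.2377
Cpk = min(Cpu, Cpl) = 1.0890

1.0890


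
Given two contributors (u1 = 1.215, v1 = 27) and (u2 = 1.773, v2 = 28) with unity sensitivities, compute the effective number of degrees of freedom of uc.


uc = sqrt(u1^2 + u2^2) = sqrt(1.215^2 + 1.773^2) = 2.1493613
v_eff = uc^4 / (u1^4/v1 + u2^4/v2)
= 2.1493613^4 / (1.215^4/27 + 1.773^4/28)
= 21.342127 / 0.43363312
v_eff = 49.2170

49.2170


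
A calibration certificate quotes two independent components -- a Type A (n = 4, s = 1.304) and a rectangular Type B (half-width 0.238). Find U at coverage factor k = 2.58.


u_A = s / sqrt(n) = 1.304 / sqrt(4) = 0.652
u_B = half_width / sqrt(3) = 0.238 / sqrt(3) = 0.13740936
uc = sqrt(u_A^2 + u_B^2) = sqrt(0.652^2 + 0.13740936^2) = 0.66632224
U = k * uc = 2.58 * 0.66632224
U = 1.7191

1.7191


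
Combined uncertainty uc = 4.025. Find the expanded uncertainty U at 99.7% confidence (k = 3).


U = k * uc
U = 3 * 4.025
U = 12.0750

12.0750


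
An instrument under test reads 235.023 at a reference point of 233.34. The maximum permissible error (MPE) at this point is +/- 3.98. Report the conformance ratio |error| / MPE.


e = indication - reference = 235.023 - 233.34 = 1.6830
|e| = 1.6830
ratio = |e| / MPE = 1.6830 / 3.98
ratio = 0.4229

0.4229


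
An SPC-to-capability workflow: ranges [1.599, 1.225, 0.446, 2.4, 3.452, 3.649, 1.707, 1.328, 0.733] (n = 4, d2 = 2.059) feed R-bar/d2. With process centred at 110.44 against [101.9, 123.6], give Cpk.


R_bar = (1.599 + 1.225 + 0.446 + 2.4 + 3.452 + 3.649 + 1.707 + 1.328 + 0.733) / 9 = 1.8376667
sigma = R_bar / d2 = 1.8376667 / 2.059 = 0.89250447
Cp = (USL - LSL)/(6*sigma) = (123.6 - 101.9)/(6*0.89250447) = 4.0523
Cpu = (123.6 - 110.44)/(3*0.89250447) = 4.9150
Cpl = (110.44 - 101.9)/(3*0.89250447) = 3.1895
Cpk = min(Cpu, Cpl) = 3.1895

3.1895


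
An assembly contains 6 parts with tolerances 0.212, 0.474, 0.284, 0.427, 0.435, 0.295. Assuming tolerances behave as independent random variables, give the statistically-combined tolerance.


RSS = sqrt(0.212^2 + 0.474^2 + 0.284^2 + 0.427^2 + 0.435^2 + 0.295^2)
= sqrt(0.808855)
= 0.8994

0.8994


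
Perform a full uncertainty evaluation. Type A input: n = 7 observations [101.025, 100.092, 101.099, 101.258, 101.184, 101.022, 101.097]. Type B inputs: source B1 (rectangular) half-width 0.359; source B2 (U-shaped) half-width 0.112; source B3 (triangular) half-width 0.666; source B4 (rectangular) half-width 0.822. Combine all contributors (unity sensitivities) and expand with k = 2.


mean = (101.025 + 100.092 + 101.099 + 101.258 + 101.184 + 101.022 + 101.097) / 7 = 100.9681429
s = sqrt(sum((x - mean)^2)/(n-1)) = 0.39541094
u_A = s / sqrt(n) = 0.39541094 / sqrt(7) = 0.14945129
u_B1 = 0.359 / sqrt(3) = 0.20726875
u_B2 = 0.112 / sqrt(2) = 0.079195959
u_B3 = 0.666 / sqrt(6) = 0.27189336
u_B4 = 0.822 / sqrt(3) = 0.47458192
uc = sqrt(0.14945129^2 + 0.20726875^2 + 0.079195959^2 + 0.27189336^2 + 0.47458192^2) = 0.60886946
U = k * uc = 2 * 0.60886946
U = 1.2177

1.2177


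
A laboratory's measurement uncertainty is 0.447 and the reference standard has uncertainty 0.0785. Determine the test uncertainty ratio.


TUR = u_lab / u_ref
= 0.447 / 0.0785
= 5.6943

5.6943


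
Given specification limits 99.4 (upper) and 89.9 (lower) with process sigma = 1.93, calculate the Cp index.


Cp = (USL - LSL) / (6 * sigma)
= (99.4 - 89.9) / (6 * 1.93)
= 9.5000 / 11.5800
= 0.8204

0.8204


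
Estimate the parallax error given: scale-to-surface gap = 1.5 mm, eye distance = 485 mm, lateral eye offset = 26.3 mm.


error = h * offset / d
= 1.5 * 26.3 / 485
= 0.0813

0.0813


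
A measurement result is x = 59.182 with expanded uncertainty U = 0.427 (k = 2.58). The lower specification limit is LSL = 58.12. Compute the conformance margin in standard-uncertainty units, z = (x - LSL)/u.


u = U / k = 0.427 / 2.58 = 0.16550388
margin = |LSL - x| = |58.12 - 59.182| = 1.062
z = margin / u = 1.062 / 0.16550388
z = 6.4168

6.4168


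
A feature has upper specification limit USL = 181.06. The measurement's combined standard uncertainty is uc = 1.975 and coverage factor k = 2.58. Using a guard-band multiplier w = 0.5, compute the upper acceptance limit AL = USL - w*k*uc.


U = k * uc = 2.58 * 1.975 = 5.0955
guard band g = w * U = 0.5 * 5.0955 = 2.54775
AL = USL - g = 181.06 - 2.54775
AL = 178.5122

178.5122


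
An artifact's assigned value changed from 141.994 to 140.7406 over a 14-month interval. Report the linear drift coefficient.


rate = (v2 - v1) / months
= (140.7406 - 141.994) / 14
= -1.2534 / 14
= -0.0895

-0.0895


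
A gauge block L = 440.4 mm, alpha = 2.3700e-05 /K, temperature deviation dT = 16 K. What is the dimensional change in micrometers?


dL = L * alpha * dT
= 440.4 * 2.3700e-05 * 16
= 0.1669997 mm
dL_um = 0.1669997 * 1000 = 166.9997 um

166.9997


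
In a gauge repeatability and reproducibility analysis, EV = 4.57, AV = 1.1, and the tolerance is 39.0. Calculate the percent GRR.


GRR = sqrt(EV^2 + AV^2) = sqrt(4.57^2 + 1.1^2) = 4.7005212
%GRR = GRR / tol * 100 = 4.7005212 / 39.0 * 100
%GRR = 12.0526

12.0526


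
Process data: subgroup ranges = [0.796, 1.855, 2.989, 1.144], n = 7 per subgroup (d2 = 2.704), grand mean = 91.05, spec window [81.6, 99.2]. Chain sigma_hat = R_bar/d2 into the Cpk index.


R_bar = (0.796 + 1.855 + 2.989 + 1.144) / 4 = 1.696
sigma = R_bar / d2 = 1.696 / 2.704 = 0.62721893
Cp = (USL - LSL)/(6*sigma) = (99.2 - 81.6)/(6*0.62721893) = 4.6767
Cpu = (99.2 - 91.05)/(3*0.62721893) = 4.3313
Cpl = (91.05 - 81.6)/(3*0.62721893) = 5.0222
Cpk = min(Cpu, Cpl) = 4.3313

4.3313


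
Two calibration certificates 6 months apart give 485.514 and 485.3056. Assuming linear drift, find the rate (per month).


rate = (v2 - v1) / months
= (485.3056 - 485.514) / 6
= -0.2084 / 6
= -0.0347

-0.0347


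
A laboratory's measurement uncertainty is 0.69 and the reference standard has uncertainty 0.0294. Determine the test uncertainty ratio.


TUR = u_lab / u_ref
= 0.69 / 0.0294
= 23.4694

23.4694


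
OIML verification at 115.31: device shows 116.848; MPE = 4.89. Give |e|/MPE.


e = indication - reference = 116.848 - 115.31 = 1.5380
|e| = 1.5380
ratio = |e| / MPE = 1.5380 / 4.89
ratio = 0.3145

0.3145


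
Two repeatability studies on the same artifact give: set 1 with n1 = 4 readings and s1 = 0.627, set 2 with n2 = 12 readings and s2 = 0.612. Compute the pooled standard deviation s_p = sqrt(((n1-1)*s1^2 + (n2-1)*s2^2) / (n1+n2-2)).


s_p = sqrt(((n1-1)*s1^2 + (n2-1)*s2^2) / (n1+n2-2))
numerator = (4-1)*0.627^2 + (12-1)*0.612^2 = 1.179387 + 4.119984 = 5.299371
denominator = 4 + 12 - 2 = 14
s_p^2 = 5.299371 / 14 = 0.3785265
s_p = sqrt(0.3785265) = 0.6152

0.6152


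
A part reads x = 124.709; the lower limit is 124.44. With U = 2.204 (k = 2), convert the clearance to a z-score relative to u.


u = U / k = 2.204 / 2 = 1.102
margin = |LSL - x| = |124.44 - 124.709| = 0.269
z = margin / u = 0.269 / 1.102
z = 0.2441

0.2441


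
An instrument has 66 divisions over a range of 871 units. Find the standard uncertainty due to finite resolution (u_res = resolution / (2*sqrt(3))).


resolution = range / divisions
resolution = 871 / 66 = 13.19697
u_res = resolution / (2*sqrt(3))
u_res = 13.19697 / 3.4641016
u_res = 3.8096

3.8096


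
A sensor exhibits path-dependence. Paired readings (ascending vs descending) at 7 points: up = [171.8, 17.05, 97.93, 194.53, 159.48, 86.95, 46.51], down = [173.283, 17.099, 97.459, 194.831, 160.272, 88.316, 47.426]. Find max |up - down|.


|171.8 - 173.283| = 1.4830
|17.05 - 17.099| = 0.0490
|97.93 - 97.459| = 0.4710
|194.53 - 194.831| = 0.3010
|159.48 - 160.272| = 0.7920
|86.95 - 88.316| = 1.3660
|46.51 - 47.426| = 0.9160
hysteresis = max(diffs) = 1.4830

1.4830


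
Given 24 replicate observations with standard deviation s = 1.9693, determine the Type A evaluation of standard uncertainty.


u_A = s / sqrt(n)
u_A = 1.9693 / sqrt(24)
u_A = 1.9693 / 4.8989795
u_A = 0.4020

0.4020


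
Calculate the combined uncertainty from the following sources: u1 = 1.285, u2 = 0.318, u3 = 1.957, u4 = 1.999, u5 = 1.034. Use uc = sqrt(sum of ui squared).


uc = sqrt(1.285^2 + 0.318^2 + 1.957^2 + 1.999^2 + 1.034^2)
uc = sqrt(10.647355)
uc = 3.2630

3.2630


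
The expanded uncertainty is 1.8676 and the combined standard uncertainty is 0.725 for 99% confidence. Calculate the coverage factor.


k = U / uc
k = 1.8676 / 0.725
k = 2.576

2.576


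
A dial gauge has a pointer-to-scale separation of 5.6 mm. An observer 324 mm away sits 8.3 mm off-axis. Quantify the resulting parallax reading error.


error = h * offset / d
= 5.6 * 8.3 / 324
= 0.1435

0.1435


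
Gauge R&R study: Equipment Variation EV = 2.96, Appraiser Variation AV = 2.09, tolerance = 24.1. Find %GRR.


GRR = sqrt(EV^2 + AV^2) = sqrt(2.96^2 + 2.09^2) = 3.6234928
%GRR = GRR / tol * 100 = 3.6234928 / 24.1 * 100
%GRR = 15.0352

15.0352


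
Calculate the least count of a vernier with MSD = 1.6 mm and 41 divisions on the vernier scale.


LC = MSD / n_div
= 1.6 / 41
= 0.0390

0.0390


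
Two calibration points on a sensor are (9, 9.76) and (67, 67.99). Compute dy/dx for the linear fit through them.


slope = (y2 - y1) / (x2 - x1)
= (67.99 - 9.76) / (67 - 9)
= 58.2300 / 58
= 1.0040

1.0040


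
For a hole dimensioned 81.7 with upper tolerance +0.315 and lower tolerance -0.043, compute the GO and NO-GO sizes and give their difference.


GO = nominal - lower_tol (smallest hole = maximum material condition)
GO = 81.7 - 0.043 = 81.657
NO-GO = nominal + upper_tol (largest hole = least material condition)
NO-GO = 81.7 + 0.315 = 82.015
spread = NO-GO - GO = 82.015 - 81.657 = 0.3580

0.3580


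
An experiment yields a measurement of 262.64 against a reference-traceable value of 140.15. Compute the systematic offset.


Systematic error = measured - true
= 262.64 - 140.15
= 122.4900

122.4900


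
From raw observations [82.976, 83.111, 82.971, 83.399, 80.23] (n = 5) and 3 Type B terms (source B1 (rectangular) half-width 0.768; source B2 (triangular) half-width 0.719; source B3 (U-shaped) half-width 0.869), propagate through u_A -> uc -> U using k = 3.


mean = (82.976 + 83.111 + 82.971 + 83.399 + 80.23) / 5 = 82.5374
s = sqrt(sum((x - mean)^2)/(n-1)) = 1.3015227
u_A = s / sqrt(n) = 1.3015227 / sqrt(5) = 0.58205865
u_B1 = 0.768 / sqrt(3) = 0.44340501
u_B2 = 0.719 / sqrt(6) = 0.29353052
u_B3 = 0.869 / sqrt(2) = 0.61447579
uc = sqrt(0.58205865^2 + 0.44340501^2 + 0.29353052^2 + 0.61447579^2) = 0.99957038
U = k * uc = 3 * 0.99957038
U = 2.9987

2.9987


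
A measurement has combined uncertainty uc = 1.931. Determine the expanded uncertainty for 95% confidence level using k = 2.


U = k * uc
U = 2 * 1.931
U = 3.8620

3.8620


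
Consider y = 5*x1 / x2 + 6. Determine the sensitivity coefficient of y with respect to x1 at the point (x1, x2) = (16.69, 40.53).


y = 5*x1 / x2 + 6
dy/dx1 = 5/x2
Evaluate at x2 = 40.53: c1 = 5 / 40.53
c1 = 0.1234

0.1234


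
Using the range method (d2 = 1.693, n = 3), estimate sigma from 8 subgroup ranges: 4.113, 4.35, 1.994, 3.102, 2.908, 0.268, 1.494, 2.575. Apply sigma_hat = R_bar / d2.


R_bar = (4.113 + 4.35 + 1.994 + 3.102 + 2.908 + 0.268 + 1.494 + 2.575) / 8
R_bar = 20.804 / 8 = 2.6005
sigma_hat = R_bar / d2 = 2.6005 / 1.693 = 1.5360

1.5360


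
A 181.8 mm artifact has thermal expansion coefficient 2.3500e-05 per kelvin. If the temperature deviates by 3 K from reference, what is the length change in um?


dL = L * alpha * dT
= 181.8 * 2.3500e-05 * 3
= 0.0128169 mm
dL_um = 0.0128169 * 1000 = 12.8169 um

12.8169


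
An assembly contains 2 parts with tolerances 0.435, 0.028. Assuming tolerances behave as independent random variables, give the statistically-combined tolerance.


RSS = sqrt(0.435^2 + 0.028^2)
= sqrt(0.190009)
= 0.4359

0.4359


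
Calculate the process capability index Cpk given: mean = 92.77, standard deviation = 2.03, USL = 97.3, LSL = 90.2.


Cpu = (USL - mean) / (3*sigma) = (97.3 - 92.77) / (3*2.03) = 0.7438
Cpl = (mean - LSL) / (3*sigma) = (92.77 - 90.2) / (3*2.03) = 0.4220
Cpk = min(Cpu, Cpl) = 0.4220

0.4220


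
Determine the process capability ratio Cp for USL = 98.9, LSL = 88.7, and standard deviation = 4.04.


Cp = (USL - LSL) / (6 * sigma)
= (98.9 - 88.7) / (6 * 4.04)
= 10.2000 / 24.2400
= 0.4208

0.4208


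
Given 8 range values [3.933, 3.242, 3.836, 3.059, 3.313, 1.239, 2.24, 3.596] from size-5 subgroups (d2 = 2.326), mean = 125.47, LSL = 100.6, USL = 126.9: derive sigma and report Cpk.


R_bar = (3.933 + 3.242 + 3.836 + 3.059 + 3.313 + 1.239 + 2.24 + 3.596) / 8 = 3.05725
sigma = R_bar / d2 = 3.05725 / 2.326 = 1.3143809
Cp = (USL - LSL)/(6*sigma) = (126.9 - 100.6)/(6*1.3143809) = 3.3349
Cpu = (126.9 - 125.47)/(3*1.3143809) = 0.3627
Cpl = (125.47 - 100.6)/(3*1.3143809) = 6.3072
Cpk = min(Cpu, Cpl) = 0.3627

0.3627


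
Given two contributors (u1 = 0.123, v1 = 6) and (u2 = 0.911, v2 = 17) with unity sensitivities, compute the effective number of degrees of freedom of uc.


uc = sqrt(u1^2 + u2^2) = sqrt(0.123^2 + 0.911^2) = 0.91926601
v_eff = uc^4 / (u1^4/v1 + u2^4/v2)
= 0.91926601^4 / (0.123^4/6 + 0.911^4/17)
= 0.7141095 / 0.040553963
v_eff = 17.6089

17.6089


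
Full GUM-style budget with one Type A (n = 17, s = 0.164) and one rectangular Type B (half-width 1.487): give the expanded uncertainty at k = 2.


u_A = s / sqrt(n) = 0.164 / sqrt(17) = 0.039775843
u_B = half_width / sqrt(3) = 1.487 / sqrt(3) = 0.85851985
uc = sqrt(u_A^2 + u_B^2) = sqrt(0.039775843^2 + 0.85851985^2) = 0.85944078
U = k * uc = 2 * 0.85944078
U = 1.7189

1.7189


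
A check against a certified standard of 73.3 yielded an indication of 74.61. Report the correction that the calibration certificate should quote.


Correction = standard - reading
= 73.3 - 74.61
= -1.3100

-1.3100


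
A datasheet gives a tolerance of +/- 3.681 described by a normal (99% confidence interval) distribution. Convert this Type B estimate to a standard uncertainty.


u_B = half_width / 2.576
u_B = 3.681 / 2.576
u_B = 1.4290

1.4290


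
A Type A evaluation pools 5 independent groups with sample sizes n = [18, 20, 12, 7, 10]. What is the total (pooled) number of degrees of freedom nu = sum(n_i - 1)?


nu = sum_i (n_i - 1)
nu = ((18 - 1) + (20 - 1) + (12 - 1) + (7 - 1) + (10 - 1))
nu = 17 + 19 + 11 + 6 + 9
nu = 62

62


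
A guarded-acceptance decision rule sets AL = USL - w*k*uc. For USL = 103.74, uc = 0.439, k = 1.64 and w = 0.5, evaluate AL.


U = k * uc = 1.64 * 0.439 = 0.71996
guard band g = w * U = 0.5 * 0.71996 = 0.35998
AL = USL - g = 103.74 - 0.35998
AL = 103.3800

103.3800


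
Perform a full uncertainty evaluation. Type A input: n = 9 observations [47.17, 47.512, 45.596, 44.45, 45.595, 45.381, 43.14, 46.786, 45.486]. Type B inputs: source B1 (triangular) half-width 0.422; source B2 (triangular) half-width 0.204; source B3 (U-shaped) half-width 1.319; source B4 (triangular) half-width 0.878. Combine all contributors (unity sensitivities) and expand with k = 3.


mean = (47.17 + 47.512 + 45.596 + 44.45 + 45.595 + 45.381 + 43.14 + 46.786 + 45.486) / 9 = 45.67955556
s = sqrt(sum((x - mean)^2)/(n-1)) = 1.3649806
u_A = s / sqrt(n) = 1.3649806 / sqrt(9) = 0.45499353
u_B1 = 0.422 / sqrt(6) = 0.17228078
u_B2 = 0.204 / sqrt(6) = 0.083282651
u_B3 = 1.319 / sqrt(2) = 0.93267384
u_B4 = 0.878 / sqrt(6) = 0.358442
uc = sqrt(0.45499353^2 + 0.17228078^2 + 0.083282651^2 + 0.93267384^2 + 0.358442^2) = 1.1144492
U = k * uc = 3 * 1.1144492
U = 3.3433

3.3433


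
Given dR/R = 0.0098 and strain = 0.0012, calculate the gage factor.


GF = (dR/R) / epsilon
= 0.0098 / 0.0012
= 8.1667

8.1667


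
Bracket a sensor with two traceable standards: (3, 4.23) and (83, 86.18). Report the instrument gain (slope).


slope = (y2 - y1) / (x2 - x1)
= (86.18 - 4.23) / (83 - 3)
= 81.9500 / 80
= 1.0244

1.0244


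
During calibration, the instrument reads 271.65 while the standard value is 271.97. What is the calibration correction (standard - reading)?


Correction = standard - reading
= 271.97 - 271.65
= 0.3200

0.3200


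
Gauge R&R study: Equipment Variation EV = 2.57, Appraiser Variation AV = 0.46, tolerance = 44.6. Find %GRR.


GRR = sqrt(EV^2 + AV^2) = sqrt(2.57^2 + 0.46^2) = 2.6108428
%GRR = GRR / tol * 100 = 2.6108428 / 44.6 * 100
%GRR = 5.8539

5.8539


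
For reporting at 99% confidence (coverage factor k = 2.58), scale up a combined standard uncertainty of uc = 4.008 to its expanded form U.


U = k * uc
U = 2.58 * 4.008
U = 10.3406

10.3406


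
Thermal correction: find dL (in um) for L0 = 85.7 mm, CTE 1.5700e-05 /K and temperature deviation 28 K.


dL = L * alpha * dT
= 85.7 * 1.5700e-05 * 28
= 0.0376737 mm
dL_um = 0.0376737 * 1000 = 37.6737 um

37.6737


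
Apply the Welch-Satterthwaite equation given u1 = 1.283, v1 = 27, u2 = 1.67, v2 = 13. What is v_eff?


uc = sqrt(u1^2 + u2^2) = sqrt(1.283^2 + 1.67^2) = 2.1059414
v_eff = uc^4 / (u1^4/v1 + u2^4/v2)
= 2.1059414^4 / (1.283^4/27 + 1.67^4/13)
= 19.669129 / 0.69866075
v_eff = 28.1526

28.1526


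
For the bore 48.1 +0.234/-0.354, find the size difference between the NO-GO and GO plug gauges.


GO = nominal - lower_tol (smallest hole = maximum material condition)
GO = 48.1 - 0.354 = 47.746
NO-GO = nominal + upper_tol (largest hole = least material condition)
NO-GO = 48.1 + 0.234 = 48.334
spread = NO-GO - GO = 48.334 - 47.746 = 0.5880

0.5880


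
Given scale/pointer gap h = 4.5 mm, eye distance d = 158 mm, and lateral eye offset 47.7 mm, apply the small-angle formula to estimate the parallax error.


error = h * offset / d
= 4.5 * 47.7 / 158
= 1.3585

1.3585


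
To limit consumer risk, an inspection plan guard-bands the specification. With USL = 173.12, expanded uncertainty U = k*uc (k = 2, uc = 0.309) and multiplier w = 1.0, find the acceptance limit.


U = k * uc = 2 * 0.309 = 0.618
guard band g = w * U = 1.0 * 0.618 = 0.618
AL = USL - g = 173.12 - 0.618
AL = 172.5020

172.5020


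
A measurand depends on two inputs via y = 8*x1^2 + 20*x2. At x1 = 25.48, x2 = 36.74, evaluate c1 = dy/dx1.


y = 8*x1^2 + 20*x2
dy/dx1 = 2*8*x1
Evaluate at x1 = 25.48: c1 = 16 * 25.48
c1 = 407.6800

407.6800


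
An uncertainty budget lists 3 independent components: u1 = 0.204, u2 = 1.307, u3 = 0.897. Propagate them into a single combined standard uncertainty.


uc = sqrt(0.204^2 + 1.307^2 + 0.897^2)
uc = sqrt(2.554474)
uc = 1.5983

1.5983


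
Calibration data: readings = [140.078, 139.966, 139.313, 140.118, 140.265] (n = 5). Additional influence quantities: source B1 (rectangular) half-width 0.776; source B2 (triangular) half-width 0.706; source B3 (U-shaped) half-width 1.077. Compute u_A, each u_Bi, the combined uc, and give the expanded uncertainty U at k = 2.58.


mean = (140.078 + 139.966 + 139.313 + 140.118 + 140.265) / 5 = 139.948
s = sqrt(sum((x - mean)^2)/(n-1)) = 0.37075531
u_A = s / sqrt(n) = 0.37075531 / sqrt(5) = 0.16580682
u_B1 = 0.776 / sqrt(3) = 0.44802381
u_B2 = 0.706 / sqrt(6) = 0.28822329
u_B3 = 1.077 / sqrt(2) = 0.761554
uc = sqrt(0.16580682^2 + 0.44802381^2 + 0.28822329^2 + 0.761554^2) = 0.94406271
U = k * uc = 2.58 * 0.94406271
U = 2.4357

2.4357


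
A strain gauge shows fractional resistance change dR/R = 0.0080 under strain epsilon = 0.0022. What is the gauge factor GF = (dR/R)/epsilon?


GF = (dR/R) / epsilon
= 0.0080 / 0.0022
= 3.6364

3.6364


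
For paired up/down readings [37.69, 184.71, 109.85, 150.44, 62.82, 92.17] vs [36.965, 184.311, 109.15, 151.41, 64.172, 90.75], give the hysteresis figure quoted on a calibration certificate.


|37.69 - 36.965| = 0.7250
|184.71 - 184.311| = 0.3990
|109.85 - 109.15| = 0.7000
|150.44 - 151.41| = 0.9700
|62.82 - 64.172| = 1.3520
|92.17 - 90.75| = 1.4200
hysteresis = max(diffs) = 1.4200

1.4200


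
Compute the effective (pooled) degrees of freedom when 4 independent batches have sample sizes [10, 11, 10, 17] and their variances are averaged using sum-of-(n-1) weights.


nu = sum_i (n_i - 1)
nu = ((10 - 1) + (11 - 1) + (10 - 1) + (17 - 1))
nu = 9 + 10 + 9 + 16
nu = 44

44


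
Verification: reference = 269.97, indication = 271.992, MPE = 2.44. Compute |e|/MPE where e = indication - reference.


e = indication - reference = 271.992 - 269.97 = 2.0220
|e| = 2.0220
ratio = |e| / MPE = 2.0220 / 2.44
ratio = 0.8287

0.8287


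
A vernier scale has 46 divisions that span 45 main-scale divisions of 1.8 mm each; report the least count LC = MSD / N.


LC = MSD / n_div
= 1.8 / 46
= 0.0391

0.0391


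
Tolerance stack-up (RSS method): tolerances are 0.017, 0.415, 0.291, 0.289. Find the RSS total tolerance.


RSS = sqrt(0.017^2 + 0.415^2 + 0.291^2 + 0.289^2)
= sqrt(0.340716)
= 0.5837

0.5837


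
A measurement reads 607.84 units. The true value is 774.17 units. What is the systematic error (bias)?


Systematic error = measured - true
= 607.84 - 774.17
= -166.3300

-166.3300


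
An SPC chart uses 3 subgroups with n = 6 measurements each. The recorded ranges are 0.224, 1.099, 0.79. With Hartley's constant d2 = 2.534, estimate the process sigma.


R_bar = (0.224 + 1.099 + 0.79) / 3
R_bar = 2.113 / 3 = 0.70433333
sigma_hat = R_bar / d2 = 0.70433333 / 2.534 = 0.2780

0.2780


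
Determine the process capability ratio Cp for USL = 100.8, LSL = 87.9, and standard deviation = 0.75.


Cp = (USL - LSL) / (6 * sigma)
= (100.8 - 87.9) / (6 * 0.75)
= 12.9000 / 4.5000
= 2.8667

2.8667


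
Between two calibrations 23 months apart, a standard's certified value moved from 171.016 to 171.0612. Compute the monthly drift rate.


rate = (v2 - v1) / months
= (171.0612 - 171.016) / 23
= 0.0452 / 23
= 0.0020

0.0020


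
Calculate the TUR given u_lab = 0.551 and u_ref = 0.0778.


TUR = u_lab / u_ref
= 0.551 / 0.0778
= 7.0823

7.0823


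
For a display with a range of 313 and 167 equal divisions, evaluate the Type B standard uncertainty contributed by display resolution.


resolution = range / divisions
resolution = 313 / 167 = 1.8742515
u_res = resolution / (2*sqrt(3))
u_res = 1.8742515 / 3.4641016
u_res = 0.5410

0.5410


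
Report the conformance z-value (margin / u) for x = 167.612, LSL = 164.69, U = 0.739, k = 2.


u = U / k = 0.739 / 2 = 0.3695
margin = |LSL - x| = |164.69 - 167.612| = 2.922
z = margin / u = 2.922 / 0.3695
z = 7.9080

7.9080


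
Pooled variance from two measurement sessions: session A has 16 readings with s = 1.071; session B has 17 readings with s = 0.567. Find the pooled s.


s_p = sqrt(((n1-1)*s1^2 + (n2-1)*s2^2) / (n1+n2-2))
numerator = (16-1)*1.071^2 + (17-1)*0.567^2 = 17.205615 + 5.143824 = 22.349439
denominator = 16 + 17 - 2 = 31
s_p^2 = 22.349439 / 31 = 0.72094965
s_p = sqrt(0.72094965) = 0.8491

0.8491


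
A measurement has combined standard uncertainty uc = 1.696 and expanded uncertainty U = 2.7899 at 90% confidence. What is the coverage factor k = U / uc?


k = U / uc
k = 2.7899 / 1.696
k = 1.645

1.645


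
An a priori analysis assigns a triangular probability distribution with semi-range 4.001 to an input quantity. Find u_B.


u_B = half_width / sqrt(6)
u_B = 4.001 / 2.4494897
u_B = 1.6334

1.6334


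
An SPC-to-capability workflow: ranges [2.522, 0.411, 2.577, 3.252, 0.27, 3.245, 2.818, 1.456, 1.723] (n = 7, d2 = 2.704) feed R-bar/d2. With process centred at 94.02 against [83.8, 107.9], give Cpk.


R_bar = (2.522 + 0.411 + 2.577 + 3.252 + 0.27 + 3.245 + 2.818 + 1.456 + 1.723) / 9 = 2.0304444
sigma = R_bar / d2 = 2.0304444 / 2.704 = 0.75090399
Cp = (USL - LSL)/(6*sigma) = (107.9 - 83.8)/(6*0.75090399) = 5.3491
Cpu = (107.9 - 94.02)/(3*0.75090399) = 6.1615
Cpl = (94.02 - 83.8)/(3*0.75090399) = 4.5368
Cpk = min(Cpu, Cpl) = 4.5368

4.5368


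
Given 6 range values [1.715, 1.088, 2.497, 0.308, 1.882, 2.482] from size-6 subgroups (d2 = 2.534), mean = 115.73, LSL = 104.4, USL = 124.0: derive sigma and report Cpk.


R_bar = (1.715 + 1.088 + 2.497 + 0.308 + 1.882 + 2.482) / 6 = 1.662
sigma = R_bar / d2 = 1.662 / 2.534 = 0.65588003
Cp = (USL - LSL)/(6*sigma) = (124.0 - 104.4)/(6*0.65588003) = 4.9806
Cpu = (124.0 - 115.73)/(3*0.65588003) = 4.2030
Cpl = (115.73 - 104.4)/(3*0.65588003) = 5.7582
Cpk = min(Cpu, Cpl) = 4.2030

4.2030


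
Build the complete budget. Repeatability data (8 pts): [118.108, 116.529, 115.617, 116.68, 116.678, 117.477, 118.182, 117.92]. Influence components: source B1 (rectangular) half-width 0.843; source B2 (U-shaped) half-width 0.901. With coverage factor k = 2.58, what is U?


mean = (118.108 + 116.529 + 115.617 + 116.68 + 116.678 + 117.477 + 118.182 + 117.92) / 8 = 117.148875
s = sqrt(sum((x - mean)^2)/(n-1)) = 0.91511286
u_A = s / sqrt(n) = 0.91511286 / sqrt(8) = 0.32354125
u_B1 = 0.843 / sqrt(3) = 0.48670628
u_B2 = 0.901 / sqrt(2) = 0.63710321
uc = sqrt(0.32354125^2 + 0.48670628^2 + 0.63710321^2) = 0.8645591
U = k * uc = 2.58 * 0.8645591
U = 2.2306

2.2306


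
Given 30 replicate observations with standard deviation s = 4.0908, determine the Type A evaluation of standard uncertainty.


u_A = s / sqrt(n)
u_A = 4.0908 / sqrt(30)
u_A = 4.0908 / 5.4772256
u_A = 0.7469

0.7469


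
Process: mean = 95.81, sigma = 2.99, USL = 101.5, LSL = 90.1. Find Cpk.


Cpu = (USL - mean) / (3*sigma) = (101.5 - 95.81) / (3*2.99) = 0.6343
Cpl = (mean - LSL) / (3*sigma) = (95.81 - 90.1) / (3*2.99) = 0.6366
Cpk = min(Cpu, Cpl) = 0.6343

0.6343


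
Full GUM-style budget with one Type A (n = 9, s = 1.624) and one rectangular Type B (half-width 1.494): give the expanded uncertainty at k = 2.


u_A = s / sqrt(n) = 1.624 / sqrt(9) = 0.54133333
u_B = half_width / sqrt(3) = 1.494 / sqrt(3) = 0.8625613
uc = sqrt(u_A^2 + u_B^2) = sqrt(0.54133333^2 + 0.8625613^2) = 1.0183584
U = k * uc = 2 * 1.0183584
U = 2.0367

2.0367


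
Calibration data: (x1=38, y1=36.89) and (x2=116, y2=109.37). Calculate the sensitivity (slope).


slope = (y2 - y1) / (x2 - x1)
= (109.37 - 36.89) / (116 - 38)
= 72.4800 / 78
= 0.9292

0.9292


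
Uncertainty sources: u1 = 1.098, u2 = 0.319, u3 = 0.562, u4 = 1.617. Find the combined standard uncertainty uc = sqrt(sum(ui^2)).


uc = sqrt(1.098^2 + 0.319^2 + 0.562^2 + 1.617^2)
uc = sqrt(4.237898)
uc = 2.0586

2.0586


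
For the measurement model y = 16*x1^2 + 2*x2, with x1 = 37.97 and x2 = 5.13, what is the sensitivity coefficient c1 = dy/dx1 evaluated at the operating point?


y = 16*x1^2 + 2*x2
dy/dx1 = 2*16*x1
Evaluate at x1 = 37.97: c1 = 32 * 37.97
c1 = 1215.0400

1215.0400


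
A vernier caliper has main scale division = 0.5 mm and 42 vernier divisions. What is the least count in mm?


LC = MSD / n_div
= 0.5 / 42
= 0.0119

0.0119


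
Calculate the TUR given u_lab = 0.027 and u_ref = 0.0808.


TUR = u_lab / u_ref
= 0.027 / 0.0808
= 0.3342

0.3342


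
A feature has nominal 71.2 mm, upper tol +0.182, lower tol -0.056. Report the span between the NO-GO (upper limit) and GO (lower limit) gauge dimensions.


GO = nominal - lower_tol (smallest hole = maximum material condition)
GO = 71.2 - 0.056 = 71.144
NO-GO = nominal + upper_tol (largest hole = least material condition)
NO-GO = 71.2 + 0.182 = 71.382
spread = NO-GO - GO = 71.382 - 71.144 = 0.2380

0.2380


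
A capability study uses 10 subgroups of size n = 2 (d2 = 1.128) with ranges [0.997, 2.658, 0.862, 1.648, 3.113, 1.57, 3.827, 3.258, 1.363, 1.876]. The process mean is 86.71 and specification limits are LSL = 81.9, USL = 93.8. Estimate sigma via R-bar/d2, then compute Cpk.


R_bar = (0.997 + 2.658 + 0.862 + 1.648 + 3.113 + 1.57 + 3.827 + 3.258 + 1.363 + 1.876) / 10 = 2.1172
sigma = R_bar / d2 = 2.1172 / 1.128 = 1.8769504
Cp = (USL - LSL)/(6*sigma) = (93.8 - 81.9)/(6*1.8769504) = 1.0567
Cpu = (93.8 - 86.71)/(3*1.8769504) = 1.2591
Cpl = (86.71 - 81.9)/(3*1.8769504) = 0.8542
Cpk = min(Cpu, Cpl) = 0.8542

0.8542


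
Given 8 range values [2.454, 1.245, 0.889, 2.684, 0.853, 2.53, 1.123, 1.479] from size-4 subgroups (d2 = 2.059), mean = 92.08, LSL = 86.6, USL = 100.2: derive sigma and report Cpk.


R_bar = (2.454 + 1.245 + 0.889 + 2.684 + 0.853 + 2.53 + 1.123 + 1.479) / 8 = 1.657125
sigma = R_bar / d2 = 1.657125 / 2.059 = 0.8048203
Cp = (USL - LSL)/(6*sigma) = (100.2 - 86.6)/(6*0.8048203) = 2.8164
Cpu = (100.2 - 92.08)/(3*0.8048203) = 3.3631
Cpl = (92.08 - 86.6)/(3*0.8048203) = 2.2697
Cpk = min(Cpu, Cpl) = 2.2697

2.2697


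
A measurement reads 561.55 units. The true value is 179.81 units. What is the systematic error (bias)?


Systematic error = measured - true
= 561.55 - 179.81
= 381.7400

381.7400


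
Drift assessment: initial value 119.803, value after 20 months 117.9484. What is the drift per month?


rate = (v2 - v1) / months
= (117.9484 - 119.803) / 20
= -1.8546 / 20
= -0.0927

-0.0927


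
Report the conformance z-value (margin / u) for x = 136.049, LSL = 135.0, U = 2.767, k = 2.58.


u = U / k = 2.767 / 2.58 = 1.0724806
margin = |LSL - x| = |135.0 - 136.049| = 1.049
z = margin / u = 1.049 / 1.0724806
z = 0.9781

0.9781


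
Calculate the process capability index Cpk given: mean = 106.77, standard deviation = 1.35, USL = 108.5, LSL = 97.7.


Cpu = (USL - mean) / (3*sigma) = (108.5 - 106.77) / (3*1.35) = 0.4272
Cpl = (mean - LSL) / (3*sigma) = (106.77 - 97.7) / (3*1.35) = 2.2395
Cpk = min(Cpu, Cpl) = 0.4272

0.4272


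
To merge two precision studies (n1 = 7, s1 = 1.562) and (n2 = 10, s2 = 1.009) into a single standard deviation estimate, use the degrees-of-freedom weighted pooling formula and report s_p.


s_p = sqrt(((n1-1)*s1^2 + (n2-1)*s2^2) / (n1+n2-2))
numerator = (7-1)*1.562^2 + (10-1)*1.009^2 = 14.639064 + 9.162729 = 23.801793
denominator = 7 + 10 - 2 = 15
s_p^2 = 23.801793 / 15 = 1.5867862
s_p = sqrt(1.5867862) = 1.2597

1.2597


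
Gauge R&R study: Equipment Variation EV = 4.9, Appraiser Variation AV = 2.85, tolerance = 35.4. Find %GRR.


GRR = sqrt(EV^2 + AV^2) = sqrt(4.9^2 + 2.85^2) = 5.6685536
%GRR = GRR / tol * 100 = 5.6685536 / 35.4 * 100
%GRR = 16.0129

16.0129


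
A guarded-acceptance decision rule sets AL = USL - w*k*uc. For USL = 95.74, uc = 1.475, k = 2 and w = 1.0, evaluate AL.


U = k * uc = 2 * 1.475 = 2.95
guard band g = w * U = 1.0 * 2.95 = 2.95
AL = USL - g = 95.74 - 2.95
AL = 92.7900

92.7900


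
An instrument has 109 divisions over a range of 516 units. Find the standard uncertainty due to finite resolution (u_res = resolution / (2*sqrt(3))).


resolution = range / divisions
resolution = 516 / 109 = 4.733945
u_res = resolution / (2*sqrt(3))
u_res = 4.733945 / 3.4641016
u_res = 1.3666

1.3666


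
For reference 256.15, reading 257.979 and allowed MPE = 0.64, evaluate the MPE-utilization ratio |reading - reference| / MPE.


e = indication - reference = 257.979 - 256.15 = 1.8290
|e| = 1.8290
ratio = |e| / MPE = 1.8290 / 0.64
ratio = 2.8578

2.8578


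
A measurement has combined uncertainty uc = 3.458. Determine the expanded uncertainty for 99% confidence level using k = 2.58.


U = k * uc
U = 2.58 * 3.458
U = 8.9216

8.9216


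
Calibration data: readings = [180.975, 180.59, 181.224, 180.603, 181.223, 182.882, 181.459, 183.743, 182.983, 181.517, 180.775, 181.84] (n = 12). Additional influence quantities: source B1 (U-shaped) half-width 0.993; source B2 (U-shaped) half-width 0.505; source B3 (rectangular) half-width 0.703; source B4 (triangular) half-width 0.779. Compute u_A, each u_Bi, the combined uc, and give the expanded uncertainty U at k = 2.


mean = (180.975 + 180.59 + 181.224 + 180.603 + 181.223 + 182.882 + 181.459 + 183.743 + 182.983 + 181.517 + 180.775 + 181.84) / 12 = 181.6511667
s = sqrt(sum((x - mean)^2)/(n-1)) = 1.0256031
u_A = s / sqrt(n) = 1.0256031 / sqrt(12) = 0.29606611
u_B1 = 0.993 / sqrt(2) = 0.70215703
u_B2 = 0.505 / sqrt(2) = 0.35708892
u_B3 = 0.703 / sqrt(3) = 0.40587724
u_B4 = 0.779 / sqrt(6) = 0.31802542
uc = sqrt(0.29606611^2 + 0.70215703^2 + 0.35708892^2 + 0.40587724^2 + 0.31802542^2) = 0.98694916
U = k * uc = 2 * 0.98694916
U = 1.9739

1.9739


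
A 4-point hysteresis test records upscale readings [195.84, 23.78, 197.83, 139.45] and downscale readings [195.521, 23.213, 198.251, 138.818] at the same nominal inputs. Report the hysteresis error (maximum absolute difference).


|195.84 - 195.521| = 0.3190
|23.78 - 23.213| = 0.5670
|197.83 - 198.251| = 0.4210
|139.45 - 138.818| = 0.6320
hysteresis = max(diffs) = 0.6320

0.6320


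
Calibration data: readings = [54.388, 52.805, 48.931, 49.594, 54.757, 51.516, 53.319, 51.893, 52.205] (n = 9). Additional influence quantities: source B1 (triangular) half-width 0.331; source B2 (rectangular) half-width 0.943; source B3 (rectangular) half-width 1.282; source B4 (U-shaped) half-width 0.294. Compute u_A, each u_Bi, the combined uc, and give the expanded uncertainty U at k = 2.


mean = (54.388 + 52.805 + 48.931 + 49.594 + 54.757 + 51.516 + 53.319 + 51.893 + 52.205) / 9 = 52.15644444
s = sqrt(sum((x - mean)^2)/(n-1)) = 1.9674359
u_A = s / sqrt(n) = 1.9674359 / sqrt(9) = 0.65581197
u_B1 = 0.331 / sqrt(6) = 0.13513018
u_B2 = 0.943 / sqrt(3) = 0.5444413
u_B3 = 1.282 / sqrt(3) = 0.74016305
u_B4 = 0.294 / sqrt(2) = 0.20788939
uc = sqrt(0.65581197^2 + 0.13513018^2 + 0.5444413^2 + 0.74016305^2 + 0.20788939^2) = 1.155779
U = k * uc = 2 * 1.155779
U = 2.3116

2.3116


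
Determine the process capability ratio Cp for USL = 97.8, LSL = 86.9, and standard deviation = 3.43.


Cp = (USL - LSL) / (6 * sigma)
= (97.8 - 86.9) / (6 * 3.43)
= 10.9000 / 20.5800
= 0.5296

0.5296


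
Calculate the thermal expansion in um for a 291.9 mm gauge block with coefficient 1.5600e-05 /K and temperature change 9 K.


dL = L * alpha * dT
= 291.9 * 1.5600e-05 * 9
= 0.0409828 mm
dL_um = 0.0409828 * 1000 = 40.9828 um

40.9828


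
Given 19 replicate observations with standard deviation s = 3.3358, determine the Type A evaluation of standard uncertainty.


u_A = s / sqrt(n)
u_A = 3.3358 / sqrt(19)
u_A = 3.3358 / 4.3588989
u_A = 0.7653

0.7653


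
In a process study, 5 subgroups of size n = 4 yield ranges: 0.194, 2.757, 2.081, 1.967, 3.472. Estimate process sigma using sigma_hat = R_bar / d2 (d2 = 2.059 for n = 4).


R_bar = (0.194 + 2.757 + 2.081 + 1.967 + 3.472) / 5
R_bar = 10.471 / 5 = 2.0942
sigma_hat = R_bar / d2 = 2.0942 / 2.059 = 1.0171

1.0171


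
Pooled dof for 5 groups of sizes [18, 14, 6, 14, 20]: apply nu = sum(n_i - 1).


nu = sum_i (n_i - 1)
nu = ((18 - 1) + (14 - 1) + (6 - 1) + (14 - 1) + (20 - 1))
nu = 17 + 13 + 5 + 13 + 19
nu = 67

67
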